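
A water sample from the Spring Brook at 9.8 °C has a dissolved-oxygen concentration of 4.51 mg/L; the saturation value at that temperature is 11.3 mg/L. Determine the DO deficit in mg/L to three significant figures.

D ≈ 6.79 mg/L

D = C_s − C = 11.3 − 4.51 = 6.79 mg/L.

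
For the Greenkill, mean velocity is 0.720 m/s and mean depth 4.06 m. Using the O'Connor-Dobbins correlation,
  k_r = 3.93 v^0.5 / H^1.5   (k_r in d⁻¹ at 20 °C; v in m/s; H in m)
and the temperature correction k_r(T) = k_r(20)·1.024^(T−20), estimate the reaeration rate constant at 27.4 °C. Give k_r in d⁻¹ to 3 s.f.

k_r ≈ 0.486 d⁻¹

k_r(20) = 3.93 × 0.720^0.5 / 4.06^1.5 = 3.93 × 0.8485 / 8.181 = 0.4076 d⁻¹.
k_r(27.4) = 0.4076 × 1.024^(27.4−20) = 0.4076 × 1.192 = 0.4858 d⁻¹.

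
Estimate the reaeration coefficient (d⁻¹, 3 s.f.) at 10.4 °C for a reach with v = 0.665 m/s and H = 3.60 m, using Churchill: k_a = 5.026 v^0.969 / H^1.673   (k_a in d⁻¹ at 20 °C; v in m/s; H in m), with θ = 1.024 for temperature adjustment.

k_a(20) = 5.026 × 0.665^0.969 / 3.60^1.673 = 5.026 × 0.6735 / 8.525 = 0.3970 d⁻¹.
k_a(10.4) = 0.3970 × 1.024^(10.4−20) = 0.3970 × 0.7964 = 0.3162 d⁻¹.

k_a ≈ 0.316 d⁻¹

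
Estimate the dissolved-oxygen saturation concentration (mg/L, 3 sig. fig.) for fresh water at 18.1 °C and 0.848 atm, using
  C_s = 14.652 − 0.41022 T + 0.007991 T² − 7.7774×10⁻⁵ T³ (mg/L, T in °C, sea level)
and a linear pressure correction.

C_s ≈ 7.96 mg/L

At sea level: C_s = 14.652 − 0.41022×18.1 + 0.007991×18.1² − 7.7774×10⁻⁵×18.1³ = 9.384 mg/L.
Pressure correction: C_s' = 9.384 × 0.848 = 7.957 mg/L.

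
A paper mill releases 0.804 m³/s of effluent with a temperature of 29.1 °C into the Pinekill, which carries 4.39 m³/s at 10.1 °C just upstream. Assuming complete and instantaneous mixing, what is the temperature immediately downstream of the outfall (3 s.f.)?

13.0 °C

Flow-weighted mixing: C = (Q_r C_r + Q_w C_w)/(Q_r + Q_w)
= (4.39×10.1 + 0.804×29.1)/(4.39 + 0.804) = 67.74/5.194 = 13.04 °C.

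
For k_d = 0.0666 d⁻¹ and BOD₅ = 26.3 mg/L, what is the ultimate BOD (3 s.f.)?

BOD₅ = L₀(1 − e^(−5k_d)) ⇒ L₀ = BOD₅ / (1 − e^(−5×0.0666))
= 26.3 / (1 − 0.7168) = 26.3 / 0.2832 = 92.86 mg/L.

L₀ ≈ 92.9 mg/L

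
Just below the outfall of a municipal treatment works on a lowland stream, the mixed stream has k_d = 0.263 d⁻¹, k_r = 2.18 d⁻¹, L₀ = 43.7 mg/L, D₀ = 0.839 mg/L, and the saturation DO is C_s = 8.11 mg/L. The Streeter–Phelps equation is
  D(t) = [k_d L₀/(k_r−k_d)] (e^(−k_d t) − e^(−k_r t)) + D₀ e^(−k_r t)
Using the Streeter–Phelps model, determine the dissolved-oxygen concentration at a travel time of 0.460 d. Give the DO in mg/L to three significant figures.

k_d L₀/(k_r−k_d) = 0.263×43.7/(2.18−0.263) = 11.49/1.917 = 5.995 mg/L.
e^(−k_d t) = e^(−0.263×0.4600) = 0.8861; e^(−k_r t) = e^(−2.18×0.4600) = 0.3669.
D = 5.995 × (0.8861 − 0.3669) + 0.839 × 0.3669 = 3.113 + 0.3078 = 3.421 mg/L.
DO = C_s − D = 8.11 − 3.421 = 4.689 mg/L.

DO ≈ 4.69 mg/L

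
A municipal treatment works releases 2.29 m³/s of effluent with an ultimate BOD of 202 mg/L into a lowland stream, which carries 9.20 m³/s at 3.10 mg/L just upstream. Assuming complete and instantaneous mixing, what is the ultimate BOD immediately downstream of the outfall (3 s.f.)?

Flow-weighted mixing: C = (Q_r C_r + Q_w C_w)/(Q_r + Q_w)
= (9.20×3.10 + 2.29×202)/(9.20 + 2.29) = 491.1/11.49 = 42.74 mg/L.

42.7 mg/L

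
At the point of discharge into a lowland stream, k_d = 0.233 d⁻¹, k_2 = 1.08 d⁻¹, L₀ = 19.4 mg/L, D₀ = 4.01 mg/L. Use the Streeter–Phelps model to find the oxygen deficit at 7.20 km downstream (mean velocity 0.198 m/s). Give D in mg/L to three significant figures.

D ≈ 4.00 mg/L

Travel time t = x/v = 7.20 km / (0.198 m/s) = 7200 m / 0.198 m/s = 36360 s = 0.4209 d.
k_d L₀/(k_2−k_d) = 0.233×19.4/(1.08−0.233) = 4.520/0.8470 = 5.337 mg/L.
e^(−k_d t) = e^(−0.233×0.4209) = 0.9066; e^(−k_2 t) = e^(−1.08×0.4209) = 0.6347.
D = 5.337 × (0.9066 − 0.6347) + 4.01 × 0.6347 = 1.451 + 2.545 = 3.996 mg/L.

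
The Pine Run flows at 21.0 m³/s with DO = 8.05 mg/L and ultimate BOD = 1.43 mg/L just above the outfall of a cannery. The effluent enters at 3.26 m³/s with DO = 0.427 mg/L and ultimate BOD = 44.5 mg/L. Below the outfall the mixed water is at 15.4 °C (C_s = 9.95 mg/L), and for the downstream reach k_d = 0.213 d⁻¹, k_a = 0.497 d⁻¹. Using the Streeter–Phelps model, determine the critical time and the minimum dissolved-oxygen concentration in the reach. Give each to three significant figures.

Mixed DO = (21.0×8.05 + 3.26×0.427)/(21.0+3.26) = 170.4/24.26 = 7.026 mg/L.
Mixed L₀ = (21.0×1.43 + 3.26×44.5)/(24.26) = 175.1/24.26 = 7.218 mg/L.
Initial deficit D₀ = C_s − DO₀ = 9.95 − 7.026 = 2.924 mg/L.
t_c = (1/0.2840) ln[(0.497/0.213)(1 − 2.924×0.2840/(0.213×7.218))] = 3.521 × ln(1.073) = 0.2475 d.
D_c = (0.213/0.497) × 7.218 × e^(−0.213×0.2475) = 0.4286 × 7.218 × 0.9487 = 2.934 mg/L.
Minimum DO = 9.95 − 2.934 = 7.016 mg/L.

t_c ≈ 0.247 d; minimum DO ≈ 7.02 mg/L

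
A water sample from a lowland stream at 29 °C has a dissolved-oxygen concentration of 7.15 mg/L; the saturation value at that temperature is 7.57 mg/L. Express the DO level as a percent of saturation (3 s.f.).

% saturation = C/C_s × 100 = 7.15/7.57 × 100 = 94.5 %.

94.5 % saturation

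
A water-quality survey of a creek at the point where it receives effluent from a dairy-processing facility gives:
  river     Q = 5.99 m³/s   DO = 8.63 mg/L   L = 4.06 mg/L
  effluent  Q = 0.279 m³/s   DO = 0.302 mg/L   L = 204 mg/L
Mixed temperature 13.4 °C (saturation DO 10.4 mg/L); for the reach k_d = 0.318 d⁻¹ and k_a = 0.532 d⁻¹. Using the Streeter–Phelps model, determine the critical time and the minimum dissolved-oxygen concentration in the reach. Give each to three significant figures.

Mixed DO = (5.99×8.63 + 0.279×0.302)/(5.99+0.279) = 51.78/6.269 = 8.259 mg/L.
Mixed L₀ = (5.99×4.06 + 0.279×204)/(6.269) = 81.24/6.269 = 12.96 mg/L.
Initial deficit D₀ = C_s − DO₀ = 10.4 − 8.259 = 2.141 mg/L.
t_c = (1/0.2140) ln[(0.532/0.318)(1 − 2.141×0.2140/(0.318×12.96))] = 4.673 × ln(1.487) = 1.854 d.
D_c = (0.318/0.532) × 12.96 × e^(−0.318×1.854) = 0.5977 × 12.96 × 0.5546 = 4.296 mg/L.
Minimum DO = 10.4 − 4.296 = 6.104 mg/L.

t_c ≈ 1.85 d; minimum DO ≈ 6.10 mg/L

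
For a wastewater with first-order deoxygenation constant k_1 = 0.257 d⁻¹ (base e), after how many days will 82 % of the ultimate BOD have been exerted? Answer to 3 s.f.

t ≈ 6.67 d

y/L₀ = 1 − e^(−k_1 t) = 0.82 ⇒ e^(−k_1 t) = 0.180
t = −ln(0.180) / 0.257 = 1.715 / 0.257 = 6.672 d.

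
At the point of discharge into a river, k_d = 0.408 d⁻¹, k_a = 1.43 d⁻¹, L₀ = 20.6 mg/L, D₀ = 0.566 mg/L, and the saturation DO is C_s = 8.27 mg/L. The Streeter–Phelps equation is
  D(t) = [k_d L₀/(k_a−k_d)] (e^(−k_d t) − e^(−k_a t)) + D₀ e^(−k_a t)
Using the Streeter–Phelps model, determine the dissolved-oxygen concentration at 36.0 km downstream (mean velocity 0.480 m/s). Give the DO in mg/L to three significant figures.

Travel time t = x/v = 36.0 km / (0.480 m/s) = 36000 m / 0.480 m/s = 75000 s = 0.8681 d.
k_d L₀/(k_a−k_d) = 0.408×20.6/(1.43−0.408) = 8.405/1.022 = 8.224 mg/L.
e^(−k_d t) = e^(−0.408×0.8681) = 0.7018; e^(−k_a t) = e^(−1.43×0.8681) = 0.2890.
D = 8.224 × (0.7018 − 0.2890) + 0.566 × 0.2890 = 3.394 + 0.1636 = 3.558 mg/L.
DO = C_s − D = 8.27 − 3.558 = 4.712 mg/L.

DO ≈ 4.71 mg/L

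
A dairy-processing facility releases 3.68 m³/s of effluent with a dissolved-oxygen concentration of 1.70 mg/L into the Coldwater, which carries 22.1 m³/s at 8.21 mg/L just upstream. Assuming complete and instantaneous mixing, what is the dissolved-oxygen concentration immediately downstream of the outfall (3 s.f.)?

7.28 mg/L

Flow-weighted mixing: C = (Q_r C_r + Q_w C_w)/(Q_r + Q_w)
= (22.1×8.21 + 3.68×1.70)/(22.1 + 3.68) = 187.7/25.78 = 7.281 mg/L.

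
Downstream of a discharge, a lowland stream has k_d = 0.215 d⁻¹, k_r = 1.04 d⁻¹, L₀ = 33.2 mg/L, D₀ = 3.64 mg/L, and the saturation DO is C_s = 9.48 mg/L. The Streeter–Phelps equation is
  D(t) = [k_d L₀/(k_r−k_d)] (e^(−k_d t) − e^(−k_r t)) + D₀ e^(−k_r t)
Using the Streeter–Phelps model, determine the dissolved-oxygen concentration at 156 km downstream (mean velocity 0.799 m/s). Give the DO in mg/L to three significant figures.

Travel time t = x/v = 156 km / (0.799 m/s) = 156000 m / 0.799 m/s = 195200 s = 2.260 d.
k_d L₀/(k_r−k_d) = 0.215×33.2/(1.04−0.215) = 7.138/0.8250 = 8.652 mg/L.
e^(−k_d t) = e^(−0.215×2.260) = 0.6152; e^(−k_r t) = e^(−1.04×2.260) = 0.09535.
D = 8.652 × (0.6152 − 0.09535) + 3.64 × 0.09535 = 4.498 + 0.3471 = 4.845 mg/L.
DO = C_s − D = 9.48 − 4.845 = 4.635 mg/L.

DO ≈ 4.64 mg/L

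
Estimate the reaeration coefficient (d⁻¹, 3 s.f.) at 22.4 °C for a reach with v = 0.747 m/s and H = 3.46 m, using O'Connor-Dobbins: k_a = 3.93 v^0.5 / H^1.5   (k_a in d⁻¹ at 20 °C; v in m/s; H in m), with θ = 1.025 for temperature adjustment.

k_a(20) = 3.93 × 0.747^0.5 / 3.46^1.5 = 3.93 × 0.8643 / 6.436 = 0.5278 d⁻¹.
k_a(22.4) = 0.5278 × 1.025^(22.4−20) = 0.5278 × 1.061 = 0.5600 d⁻¹.

k_a ≈ 0.560 d⁻¹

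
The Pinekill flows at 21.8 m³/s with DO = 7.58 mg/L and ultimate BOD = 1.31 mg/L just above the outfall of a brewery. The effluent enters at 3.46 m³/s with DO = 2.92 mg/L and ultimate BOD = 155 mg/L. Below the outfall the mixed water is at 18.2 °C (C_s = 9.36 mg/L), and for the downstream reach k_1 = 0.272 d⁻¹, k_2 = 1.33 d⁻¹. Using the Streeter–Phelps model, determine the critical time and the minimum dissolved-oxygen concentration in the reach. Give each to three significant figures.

Mixed DO = (21.8×7.58 + 3.46×2.92)/(21.8+3.46) = 175.3/25.26 = 6.942 mg/L.
Mixed L₀ = (21.8×1.31 + 3.46×155)/(25.26) = 564.9/25.26 = 22.36 mg/L.
Initial deficit D₀ = C_s − DO₀ = 9.36 − 6.942 = 2.418 mg/L.
t_c = (1/1.058) ln[(1.33/0.272)(1 − 2.418×1.058/(0.272×22.36))] = 0.9452 × ln(2.833) = 0.9842 d.
D_c = (0.272/1.33) × 22.36 × e^(−0.272×0.9842) = 0.2045 × 22.36 × 0.7651 = 3.499 mg/L.
Minimum DO = 9.36 − 3.499 = 5.861 mg/L.

t_c ≈ 0.984 d; minimum DO ≈ 5.86 mg/L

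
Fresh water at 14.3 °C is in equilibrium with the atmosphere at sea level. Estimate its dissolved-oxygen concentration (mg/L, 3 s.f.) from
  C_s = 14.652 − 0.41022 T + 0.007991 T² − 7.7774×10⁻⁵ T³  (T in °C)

C_s ≈ 10.2 mg/L

C_s = 14.652 − 0.41022×14.3 + 0.007991×14.3² − 7.7774×10⁻⁵×14.3³ = 10.19 mg/L.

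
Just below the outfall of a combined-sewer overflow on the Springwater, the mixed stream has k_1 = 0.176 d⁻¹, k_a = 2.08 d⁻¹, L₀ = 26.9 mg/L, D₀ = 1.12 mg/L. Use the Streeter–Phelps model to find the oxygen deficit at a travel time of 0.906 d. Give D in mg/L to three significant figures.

k_1 L₀/(k_a−k_1) = 0.176×26.9/(2.08−0.176) = 4.734/1.904 = 2.487 mg/L.
e^(−k_1 t) = e^(−0.176×0.9060) = 0.8526; e^(−k_a t) = e^(−2.08×0.9060) = 0.1519.
D = 2.487 × (0.8526 − 0.1519) + 1.12 × 0.1519 = 1.742 + 0.1701 = 1.912 mg/L.

D ≈ 1.91 mg/L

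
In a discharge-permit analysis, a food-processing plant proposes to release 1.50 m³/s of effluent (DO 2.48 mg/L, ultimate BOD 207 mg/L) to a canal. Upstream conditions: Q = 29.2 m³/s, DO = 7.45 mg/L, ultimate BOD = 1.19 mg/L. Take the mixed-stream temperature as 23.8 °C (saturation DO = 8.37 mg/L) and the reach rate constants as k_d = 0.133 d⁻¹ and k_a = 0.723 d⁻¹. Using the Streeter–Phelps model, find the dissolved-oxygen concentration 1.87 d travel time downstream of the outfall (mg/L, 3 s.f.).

DO ≈ 6.75 mg/L

Mixed DO = (29.2×7.45 + 1.50×2.48)/(29.2+1.50) = 221.3/30.70 = 7.207 mg/L.
Mixed L₀ = (29.2×1.19 + 1.50×207)/(30.70) = 345.2/30.70 = 11.25 mg/L.
Initial deficit D₀ = C_s − DO₀ = 8.37 − 7.207 = 1.163 mg/L.
D(1.87) = [0.133×11.25/(0.723−0.133)](e^(−0.133×1.87) − e^(−0.723×1.87)) + 1.163 e^(−0.723×1.87)
= 2.535 × (0.7798 − 0.2587) + 1.163 × 0.2587 = 1.622 mg/L.
DO = 8.37 − 1.622 = 6.748 mg/L.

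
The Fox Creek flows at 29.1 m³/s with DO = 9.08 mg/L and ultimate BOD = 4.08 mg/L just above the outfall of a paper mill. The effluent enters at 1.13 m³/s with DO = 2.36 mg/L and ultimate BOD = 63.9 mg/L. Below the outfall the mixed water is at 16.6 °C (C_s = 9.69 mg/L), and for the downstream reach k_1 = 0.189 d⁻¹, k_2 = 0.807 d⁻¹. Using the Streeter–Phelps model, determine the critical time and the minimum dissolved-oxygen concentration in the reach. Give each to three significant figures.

t_c ≈ 1.39 d; minimum DO ≈ 8.55 mg/L

Mixed DO = (29.1×9.08 + 1.13×2.36)/(29.1+1.13) = 266.9/30.23 = 8.829 mg/L.
Mixed L₀ = (29.1×4.08 + 1.13×63.9)/(30.23) = 190.9/30.23 = 6.316 mg/L.
Initial deficit D₀ = C_s − DO₀ = 9.69 − 8.829 = 0.8612 mg/L.
t_c = (1/0.6180) ln[(0.807/0.189)(1 − 0.8612×0.6180/(0.189×6.316))] = 1.618 × ln(2.366) = 1.394 d.
D_c = (0.189/0.807) × 6.316 × e^(−0.189×1.394) = 0.2342 × 6.316 × 0.7684 = 1.137 mg/L.
Minimum DO = 9.69 − 1.137 = 8.553 mg/L.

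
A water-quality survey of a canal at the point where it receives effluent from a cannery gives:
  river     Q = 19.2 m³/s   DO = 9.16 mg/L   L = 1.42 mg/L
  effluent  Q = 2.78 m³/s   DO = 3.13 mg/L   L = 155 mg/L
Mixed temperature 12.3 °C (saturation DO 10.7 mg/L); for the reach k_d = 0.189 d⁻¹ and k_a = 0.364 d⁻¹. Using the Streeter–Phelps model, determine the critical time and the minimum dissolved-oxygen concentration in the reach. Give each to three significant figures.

t_c ≈ 3.13 d; minimum DO ≈ 4.71 mg/L

Mixed DO = (19.2×9.16 + 2.78×3.13)/(19.2+2.78) = 184.6/21.98 = 8.397 mg/L.
Mixed L₀ = (19.2×1.42 + 2.78×155)/(21.98) = 458.2/21.98 = 20.84 mg/L.
Initial deficit D₀ = C_s − DO₀ = 10.7 − 8.397 = 2.303 mg/L.
t_c = (1/0.1750) ln[(0.364/0.189)(1 − 2.303×0.1750/(0.189×20.84))] = 5.714 × ln(1.729) = 3.129 d.
D_c = (0.189/0.364) × 20.84 × e^(−0.189×3.129) = 0.5192 × 20.84 × 0.5536 = 5.992 mg/L.
Minimum DO = 10.7 − 5.992 = 4.708 mg/L.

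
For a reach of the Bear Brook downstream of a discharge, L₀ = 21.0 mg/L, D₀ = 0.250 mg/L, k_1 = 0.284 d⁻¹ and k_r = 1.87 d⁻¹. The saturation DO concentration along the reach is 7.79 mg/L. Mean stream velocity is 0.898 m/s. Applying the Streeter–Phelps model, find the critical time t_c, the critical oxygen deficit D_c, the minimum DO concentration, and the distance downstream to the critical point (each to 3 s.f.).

t_c = [1/(k_r−k_1)] ln[(k_r/k_1)(1 − D₀(k_r−k_1)/(k_1 L₀))]
= [1/(1.87−0.284)] ln[(1.87/0.284)(1 − 0.250×1.586/(0.284×21.0))]
= (1/1.586) ln[6.585 × 0.9335] = 0.6305 × ln(6.147) = 0.6305 × 1.816 = 1.145 d.
D_c = (k_1/k_r) L₀ e^(−k_1 t_c) = (0.284/1.87) × 21.0 × e^(−0.284×1.145) = 0.1519 × 21.0 × 0.7224 = 2.304 mg/L.
Minimum DO = C_s − D_c = 7.79 − 2.304 = 5.486 mg/L.
x_c = v t_c = 0.898 m/s × 1.145 d × 86400 s/d = 88840 m ≈ 88.8 km.

t_c ≈ 1.14 d; D_c ≈ 2.30 mg/L; min DO ≈ 5.49 mg/L; x_c ≈ 88.8 km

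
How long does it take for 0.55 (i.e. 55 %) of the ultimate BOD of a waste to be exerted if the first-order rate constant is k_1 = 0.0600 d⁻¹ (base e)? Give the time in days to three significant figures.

t ≈ 13.3 d

y/L₀ = 1 − e^(−k_1 t) = 0.55 ⇒ e^(−k_1 t) = 0.450
t = −ln(0.450) / 0.0600 = 0.7985 / 0.0600 = 13.31 d.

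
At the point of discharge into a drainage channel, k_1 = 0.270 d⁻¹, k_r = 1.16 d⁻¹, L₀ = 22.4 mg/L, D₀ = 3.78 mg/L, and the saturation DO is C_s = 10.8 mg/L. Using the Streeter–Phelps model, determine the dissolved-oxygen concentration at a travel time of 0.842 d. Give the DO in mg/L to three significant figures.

DO ≈ 6.52 mg/L

k_1 L₀/(k_r−k_1) = 0.270×22.4/(1.16−0.270) = 6.048/0.8900 = 6.796 mg/L.
e^(−k_1 t) = e^(−0.270×0.8420) = 0.7966; e^(−k_r t) = e^(−1.16×0.8420) = 0.3765.
D = 6.796 × (0.7966 − 0.3765) + 3.78 × 0.3765 = 2.855 + 1.423 = 4.278 mg/L.
DO = C_s − D = 10.8 − 4.278 = 6.522 mg/L.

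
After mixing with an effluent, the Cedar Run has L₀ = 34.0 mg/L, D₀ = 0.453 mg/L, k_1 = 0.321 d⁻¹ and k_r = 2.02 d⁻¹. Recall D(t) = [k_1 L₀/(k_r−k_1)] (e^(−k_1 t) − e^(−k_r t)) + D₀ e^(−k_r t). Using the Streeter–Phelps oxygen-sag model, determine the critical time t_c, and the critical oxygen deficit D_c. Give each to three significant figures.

t_c ≈ 1.04 d; D_c ≈ 3.87 mg/L

t_c = [1/(k_r−k_1)] ln[(k_r/k_1)(1 − D₀(k_r−k_1)/(k_1 L₀))]
= [1/(2.02−0.321)] ln[(2.02/0.321)(1 − 0.453×1.699/(0.321×34.0))]
= (1/1.699) ln[6.293 × 0.9295] = 0.5886 × ln(5.849) = 0.5886 × 1.766 = 1.040 d.
D_c = (k_1/k_r) L₀ e^(−k_1 t_c) = (0.321/2.02) × 34.0 × e^(−0.321×1.040) = 0.1589 × 34.0 × 0.7163 = 3.870 mg/L.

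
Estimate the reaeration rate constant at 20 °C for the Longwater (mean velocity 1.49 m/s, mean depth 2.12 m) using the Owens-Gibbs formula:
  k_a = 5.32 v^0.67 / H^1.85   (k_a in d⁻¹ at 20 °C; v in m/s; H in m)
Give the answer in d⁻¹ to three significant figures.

k_a ≈ 1.73 d⁻¹

k_a = 5.32 × 1.49^0.67 / 2.12^1.85 = 5.32 × 1.306 / 4.015 = 1.731 d⁻¹.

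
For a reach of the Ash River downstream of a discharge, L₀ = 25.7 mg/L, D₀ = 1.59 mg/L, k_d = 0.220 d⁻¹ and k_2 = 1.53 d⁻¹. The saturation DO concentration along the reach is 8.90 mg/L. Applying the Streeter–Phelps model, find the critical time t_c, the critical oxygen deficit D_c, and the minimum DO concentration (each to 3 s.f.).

t_c ≈ 1.13 d; D_c ≈ 2.88 mg/L; min DO ≈ 6.02 mg/L

t_c = [1/(k_2−k_d)] ln[(k_2/k_d)(1 − D₀(k_2−k_d)/(k_d L₀))]
= [1/(1.53−0.220)] ln[(1.53/0.220)(1 − 1.59×1.310/(0.220×25.7))]
= (1/1.310) ln[6.955 × 0.6316] = 0.7634 × ln(4.393) = 0.7634 × 1.480 = 1.130 d.
D_c = (k_d/k_2) L₀ e^(−k_d t_c) = (0.220/1.53) × 25.7 × e^(−0.220×1.130) = 0.1438 × 25.7 × 0.7799 = 2.882 mg/L.
Minimum DO = C_s − D_c = 8.90 − 2.882 = 6.018 mg/L.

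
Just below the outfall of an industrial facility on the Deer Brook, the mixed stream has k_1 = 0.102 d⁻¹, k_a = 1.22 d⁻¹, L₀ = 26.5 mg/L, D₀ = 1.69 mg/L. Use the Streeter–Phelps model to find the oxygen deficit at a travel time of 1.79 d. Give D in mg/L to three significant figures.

D ≈ 1.93 mg/L

k_1 L₀/(k_a−k_1) = 0.102×26.5/(1.22−0.102) = 2.703/1.118 = 2.418 mg/L.
e^(−k_1 t) = e^(−0.102×1.790) = 0.8331; e^(−k_a t) = e^(−1.22×1.790) = 0.1126.
D = 2.418 × (0.8331 − 0.1126) + 1.69 × 0.1126 = 1.742 + 0.1903 = 1.932 mg/L.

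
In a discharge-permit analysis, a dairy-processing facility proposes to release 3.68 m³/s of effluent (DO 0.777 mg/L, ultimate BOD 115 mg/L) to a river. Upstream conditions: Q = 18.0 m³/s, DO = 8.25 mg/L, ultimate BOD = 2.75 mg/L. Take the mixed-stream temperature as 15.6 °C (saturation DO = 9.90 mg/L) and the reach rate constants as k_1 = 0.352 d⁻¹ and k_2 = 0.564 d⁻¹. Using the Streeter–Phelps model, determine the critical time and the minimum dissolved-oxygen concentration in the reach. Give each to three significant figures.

t_c ≈ 1.83 d; minimum DO ≈ 2.75 mg/L

Mixed DO = (18.0×8.25 + 3.68×0.777)/(18.0+3.68) = 151.4/21.68 = 6.982 mg/L.
Mixed L₀ = (18.0×2.75 + 3.68×115)/(21.68) = 472.7/21.68 = 21.80 mg/L.
Initial deficit D₀ = C_s − DO₀ = 9.90 − 6.982 = 2.918 mg/L.
t_c = (1/0.2120) ln[(0.564/0.352)(1 − 2.918×0.2120/(0.352×21.80))] = 4.717 × ln(1.473) = 1.827 d.
D_c = (0.352/0.564) × 21.80 × e^(−0.352×1.827) = 0.6241 × 21.80 × 0.5256 = 7.153 mg/L.
Minimum DO = 9.90 − 7.153 = 2.747 mg/L.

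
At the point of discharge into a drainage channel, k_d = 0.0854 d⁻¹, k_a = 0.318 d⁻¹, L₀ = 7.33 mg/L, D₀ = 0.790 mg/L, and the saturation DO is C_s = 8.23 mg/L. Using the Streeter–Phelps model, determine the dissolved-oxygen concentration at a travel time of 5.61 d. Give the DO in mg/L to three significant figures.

DO ≈ 6.88 mg/L

k_d L₀/(k_a−k_d) = 0.0854×7.33/(0.318−0.0854) = 0.6260/0.2326 = 2.691 mg/L.
e^(−k_d t) = e^(−0.0854×5.610) = 0.6193; e^(−k_a t) = e^(−0.318×5.610) = 0.1680.
D = 2.691 × (0.6193 − 0.1680) + 0.790 × 0.1680 = 1.215 + 0.1327 = 1.347 mg/L.
DO = C_s − D = 8.23 − 1.347 = 6.883 mg/L.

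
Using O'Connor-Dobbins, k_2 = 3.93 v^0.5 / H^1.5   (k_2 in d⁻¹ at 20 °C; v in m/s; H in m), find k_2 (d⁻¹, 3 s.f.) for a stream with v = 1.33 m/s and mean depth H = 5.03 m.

k_2 ≈ 0.402 d⁻¹

k_2 = 3.93 × 1.33^0.5 / 5.03^1.5 = 3.93 × 1.153 / 11.28 = 0.4018 d⁻¹.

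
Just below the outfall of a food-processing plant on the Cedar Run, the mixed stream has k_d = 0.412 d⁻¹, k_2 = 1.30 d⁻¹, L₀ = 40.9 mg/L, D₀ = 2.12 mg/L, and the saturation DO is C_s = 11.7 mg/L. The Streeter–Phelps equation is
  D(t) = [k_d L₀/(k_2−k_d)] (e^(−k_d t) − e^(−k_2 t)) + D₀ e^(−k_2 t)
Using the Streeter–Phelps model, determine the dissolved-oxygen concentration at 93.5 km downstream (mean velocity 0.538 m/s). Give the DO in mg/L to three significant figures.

Travel time t = x/v = 93.5 km / (0.538 m/s) = 93500 m / 0.538 m/s = 173800 s = 2.011 d.
k_d L₀/(k_2−k_d) = 0.412×40.9/(1.30−0.412) = 16.85/0.8880 = 18.98 mg/L.
e^(−k_d t) = e^(−0.412×2.011) = 0.4366; e^(−k_2 t) = e^(−1.30×2.011) = 0.07317.
D = 18.98 × (0.4366 − 0.07317) + 2.12 × 0.07317 = 6.896 + 0.1551 = 7.052 mg/L.
DO = C_s − D = 11.7 − 7.052 = 4.648 mg/L.

DO ≈ 4.65 mg/L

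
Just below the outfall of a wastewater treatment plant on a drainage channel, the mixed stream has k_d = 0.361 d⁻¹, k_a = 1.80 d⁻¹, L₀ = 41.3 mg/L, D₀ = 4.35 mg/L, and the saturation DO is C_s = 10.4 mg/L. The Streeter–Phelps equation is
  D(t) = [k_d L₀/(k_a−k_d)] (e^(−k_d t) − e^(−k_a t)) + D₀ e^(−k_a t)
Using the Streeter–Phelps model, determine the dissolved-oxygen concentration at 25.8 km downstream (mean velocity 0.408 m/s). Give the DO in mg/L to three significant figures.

Travel time t = x/v = 25.8 km / (0.408 m/s) = 25800 m / 0.408 m/s = 63240 s = 0.7319 d.
k_d L₀/(k_a−k_d) = 0.361×41.3/(1.80−0.361) = 14.91/1.439 = 10.36 mg/L.
e^(−k_d t) = e^(−0.361×0.7319) = 0.7678; e^(−k_a t) = e^(−1.80×0.7319) = 0.2678.
D = 10.36 × (0.7678 − 0.2678) + 4.35 × 0.2678 = 5.180 + 1.165 = 6.345 mg/L.
DO = C_s − D = 10.4 − 6.345 = 4.055 mg/L.

DO ≈ 4.05 mg/L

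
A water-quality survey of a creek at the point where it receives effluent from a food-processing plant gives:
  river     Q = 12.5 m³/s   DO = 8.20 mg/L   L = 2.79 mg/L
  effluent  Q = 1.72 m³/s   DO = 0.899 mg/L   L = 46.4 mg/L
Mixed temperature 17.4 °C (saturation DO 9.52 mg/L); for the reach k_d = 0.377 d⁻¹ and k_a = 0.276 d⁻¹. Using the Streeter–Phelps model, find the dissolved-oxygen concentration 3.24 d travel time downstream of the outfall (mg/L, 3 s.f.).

DO ≈ 5.18 mg/L

Mixed DO = (12.5×8.20 + 1.72×0.899)/(12.5+1.72) = 104.0/14.22 = 7.317 mg/L.
Mixed L₀ = (12.5×2.79 + 1.72×46.4)/(14.22) = 114.7/14.22 = 8.065 mg/L.
Initial deficit D₀ = C_s − DO₀ = 9.52 − 7.317 = 2.203 mg/L.
D(3.24) = [0.377×8.065/(0.276−0.377)](e^(−0.377×3.24) − e^(−0.276×3.24)) + 2.203 e^(−0.276×3.24)
= -30.10 × (0.2948 − 0.4089) + 2.203 × 0.4089 = 4.336 mg/L.
DO = 9.52 − 4.336 = 5.184 mg/L.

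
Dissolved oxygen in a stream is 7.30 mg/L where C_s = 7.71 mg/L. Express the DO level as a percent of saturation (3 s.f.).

94.7 % saturation

% saturation = C/C_s × 100 = 7.30/7.71 × 100 = 94.7 %.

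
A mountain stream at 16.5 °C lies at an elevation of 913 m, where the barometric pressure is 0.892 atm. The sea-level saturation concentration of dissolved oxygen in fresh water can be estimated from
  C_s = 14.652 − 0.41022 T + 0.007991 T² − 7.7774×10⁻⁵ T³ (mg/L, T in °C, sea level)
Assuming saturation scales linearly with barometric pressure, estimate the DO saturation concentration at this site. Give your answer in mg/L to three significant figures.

C_s ≈ 8.66 mg/L

At sea level: C_s = 14.652 − 0.41022×16.5 + 0.007991×16.5² − 7.7774×10⁻⁵×16.5³ = 9.710 mg/L.
Pressure correction: C_s' = 9.710 × 0.892 = 8.661 mg/L.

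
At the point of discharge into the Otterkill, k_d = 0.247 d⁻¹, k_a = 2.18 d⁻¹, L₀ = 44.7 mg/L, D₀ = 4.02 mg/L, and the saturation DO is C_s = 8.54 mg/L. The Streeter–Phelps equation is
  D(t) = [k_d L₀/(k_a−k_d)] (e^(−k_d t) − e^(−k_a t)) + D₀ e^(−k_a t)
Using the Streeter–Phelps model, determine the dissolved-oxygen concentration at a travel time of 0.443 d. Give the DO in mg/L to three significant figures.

k_d L₀/(k_a−k_d) = 0.247×44.7/(2.18−0.247) = 11.04/1.933 = 5.712 mg/L.
e^(−k_d t) = e^(−0.247×0.4430) = 0.8964; e^(−k_a t) = e^(−2.18×0.4430) = 0.3807.
D = 5.712 × (0.8964 − 0.3807) + 4.02 × 0.3807 = 2.945 + 1.530 = 4.476 mg/L.
DO = C_s − D = 8.54 − 4.476 = 4.064 mg/L.

DO ≈ 4.06 mg/L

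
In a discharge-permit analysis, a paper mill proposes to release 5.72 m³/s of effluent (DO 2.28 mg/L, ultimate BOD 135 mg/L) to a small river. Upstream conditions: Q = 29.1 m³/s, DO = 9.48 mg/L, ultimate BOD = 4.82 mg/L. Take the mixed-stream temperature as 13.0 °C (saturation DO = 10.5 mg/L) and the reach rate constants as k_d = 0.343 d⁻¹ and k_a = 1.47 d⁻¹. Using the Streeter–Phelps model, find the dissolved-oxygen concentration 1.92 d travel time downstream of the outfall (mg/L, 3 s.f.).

DO ≈ 6.72 mg/L

Mixed DO = (29.1×9.48 + 5.72×2.28)/(29.1+5.72) = 288.9/34.82 = 8.297 mg/L.
Mixed L₀ = (29.1×4.82 + 5.72×135)/(34.82) = 912.5/34.82 = 26.21 mg/L.
Initial deficit D₀ = C_s − DO₀ = 10.5 − 8.297 = 2.203 mg/L.
D(1.92) = [0.343×26.21/(1.47−0.343)](e^(−0.343×1.92) − e^(−1.47×1.92)) + 2.203 e^(−1.47×1.92)
= 7.975 × (0.5176 − 0.05946) + 2.203 × 0.05946 = 3.785 mg/L.
DO = 10.5 − 3.785 = 6.715 mg/L.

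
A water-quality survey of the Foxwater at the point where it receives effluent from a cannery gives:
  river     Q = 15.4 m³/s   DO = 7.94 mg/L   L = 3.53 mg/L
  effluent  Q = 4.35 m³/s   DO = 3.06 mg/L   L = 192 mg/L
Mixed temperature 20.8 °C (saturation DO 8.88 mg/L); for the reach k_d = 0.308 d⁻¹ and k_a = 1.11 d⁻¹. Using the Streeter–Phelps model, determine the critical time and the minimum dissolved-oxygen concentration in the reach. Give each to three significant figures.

t_c ≈ 1.44 d; minimum DO ≈ 0.869 mg/L

Mixed DO = (15.4×7.94 + 4.35×3.06)/(15.4+4.35) = 135.6/19.75 = 6.865 mg/L.
Mixed L₀ = (15.4×3.53 + 4.35×192)/(19.75) = 889.6/19.75 = 45.04 mg/L.
Initial deficit D₀ = C_s − DO₀ = 8.88 − 6.865 = 2.015 mg/L.
t_c = (1/0.8020) ln[(1.11/0.308)(1 − 2.015×0.8020/(0.308×45.04))] = 1.247 × ln(3.184) = 1.444 d.
D_c = (0.308/1.11) × 45.04 × e^(−0.308×1.444) = 0.2775 × 45.04 × 0.6410 = 8.011 mg/L.
Minimum DO = 8.88 − 8.011 = 0.8693 mg/L.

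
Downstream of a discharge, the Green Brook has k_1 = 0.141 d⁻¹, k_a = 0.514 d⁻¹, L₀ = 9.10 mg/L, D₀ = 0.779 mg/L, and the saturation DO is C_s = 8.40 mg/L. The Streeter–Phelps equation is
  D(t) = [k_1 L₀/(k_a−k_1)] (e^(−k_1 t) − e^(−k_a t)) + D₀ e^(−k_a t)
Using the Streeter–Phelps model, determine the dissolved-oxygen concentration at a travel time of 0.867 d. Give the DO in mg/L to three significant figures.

DO ≈ 7.06 mg/L

k_1 L₀/(k_a−k_1) = 0.141×9.10/(0.514−0.141) = 1.283/0.3730 = 3.440 mg/L.
e^(−k_1 t) = e^(−0.141×0.8670) = 0.8849; e^(−k_a t) = e^(−0.514×0.8670) = 0.6404.
D = 3.440 × (0.8849 − 0.6404) + 0.779 × 0.6404 = 0.8411 + 0.4989 = 1.340 mg/L.
DO = C_s − D = 8.40 − 1.340 = 7.060 mg/L.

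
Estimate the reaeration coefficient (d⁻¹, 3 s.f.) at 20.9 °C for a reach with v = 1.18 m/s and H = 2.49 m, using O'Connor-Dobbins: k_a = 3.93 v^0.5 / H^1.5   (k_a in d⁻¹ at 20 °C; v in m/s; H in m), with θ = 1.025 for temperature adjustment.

k_a(20) = 3.93 × 1.18^0.5 / 2.49^1.5 = 3.93 × 1.086 / 3.929 = 1.087 d⁻¹.
k_a(20.9) = 1.087 × 1.025^(20.9−20) = 1.087 × 1.022 = 1.111 d⁻¹.

k_a ≈ 1.11 d⁻¹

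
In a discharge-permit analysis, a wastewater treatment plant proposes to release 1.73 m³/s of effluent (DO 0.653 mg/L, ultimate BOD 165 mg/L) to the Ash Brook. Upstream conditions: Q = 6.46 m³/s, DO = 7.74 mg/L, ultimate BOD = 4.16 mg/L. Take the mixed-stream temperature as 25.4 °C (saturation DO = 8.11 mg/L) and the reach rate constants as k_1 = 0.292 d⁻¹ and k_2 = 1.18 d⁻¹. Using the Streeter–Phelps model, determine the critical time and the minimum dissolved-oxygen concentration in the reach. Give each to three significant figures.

Mixed DO = (6.46×7.74 + 1.73×0.653)/(6.46+1.73) = 51.13/8.190 = 6.243 mg/L.
Mixed L₀ = (6.46×4.16 + 1.73×165)/(8.190) = 312.3/8.190 = 38.13 mg/L.
Initial deficit D₀ = C_s − DO₀ = 8.11 − 6.243 = 1.867 mg/L.
t_c = (1/0.8880) ln[(1.18/0.292)(1 − 1.867×0.8880/(0.292×38.13))] = 1.126 × ln(3.439) = 1.391 d.
D_c = (0.292/1.18) × 38.13 × e^(−0.292×1.391) = 0.2475 × 38.13 × 0.6662 = 6.287 mg/L.
Minimum DO = 8.11 − 6.287 = 1.823 mg/L.

t_c ≈ 1.39 d; minimum DO ≈ 1.82 mg/L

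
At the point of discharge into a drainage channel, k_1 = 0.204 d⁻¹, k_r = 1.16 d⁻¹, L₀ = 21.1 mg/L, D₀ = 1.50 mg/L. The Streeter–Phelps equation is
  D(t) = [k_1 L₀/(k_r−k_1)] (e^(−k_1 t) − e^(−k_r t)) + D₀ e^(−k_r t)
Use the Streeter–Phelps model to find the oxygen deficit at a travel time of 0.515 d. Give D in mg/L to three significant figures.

D ≈ 2.40 mg/L

k_1 L₀/(k_r−k_1) = 0.204×21.1/(1.16−0.204) = 4.304/0.9560 = 4.503 mg/L.
e^(−k_1 t) = e^(−0.204×0.5150) = 0.9003; e^(−k_r t) = e^(−1.16×0.5150) = 0.5502.
D = 4.503 × (0.9003 − 0.5502) + 1.50 × 0.5502 = 1.576 + 0.8254 = 2.401 mg/L.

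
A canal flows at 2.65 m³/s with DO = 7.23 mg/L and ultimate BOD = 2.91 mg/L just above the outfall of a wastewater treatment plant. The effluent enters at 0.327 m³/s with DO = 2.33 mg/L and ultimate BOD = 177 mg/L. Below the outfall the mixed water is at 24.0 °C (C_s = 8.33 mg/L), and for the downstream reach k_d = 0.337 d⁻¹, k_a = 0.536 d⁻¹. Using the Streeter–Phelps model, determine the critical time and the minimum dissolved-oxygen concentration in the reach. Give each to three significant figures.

t_c ≈ 2.11 d; minimum DO ≈ 1.52 mg/L

Mixed DO = (2.65×7.23 + 0.327×2.33)/(2.65+0.327) = 19.92/2.977 = 6.692 mg/L.
Mixed L₀ = (2.65×2.91 + 0.327×177)/(2.977) = 65.59/2.977 = 22.03 mg/L.
Initial deficit D₀ = C_s − DO₀ = 8.33 − 6.692 = 1.638 mg/L.
t_c = (1/0.1990) ln[(0.536/0.337)(1 − 1.638×0.1990/(0.337×22.03))] = 5.025 × ln(1.521) = 2.106 d.
D_c = (0.337/0.536) × 22.03 × e^(−0.337×2.106) = 0.6287 × 22.03 × 0.4917 = 6.812 mg/L.
Minimum DO = 8.33 − 6.812 = 1.518 mg/L.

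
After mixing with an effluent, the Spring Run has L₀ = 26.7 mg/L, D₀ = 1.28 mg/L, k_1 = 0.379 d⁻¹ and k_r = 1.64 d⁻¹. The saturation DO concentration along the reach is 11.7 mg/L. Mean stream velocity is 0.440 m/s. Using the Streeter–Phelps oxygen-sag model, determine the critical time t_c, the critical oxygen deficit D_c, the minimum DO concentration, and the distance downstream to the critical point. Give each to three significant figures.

t_c = [1/(k_r−k_1)] ln[(k_r/k_1)(1 − D₀(k_r−k_1)/(k_1 L₀))]
= [1/(1.64−0.379)] ln[(1.64/0.379)(1 − 1.28×1.261/(0.379×26.7))]
= (1/1.261) ln[4.327 × 0.8405] = 0.7930 × ln(3.637) = 0.7930 × 1.291 = 1.024 d.
L(t_c) = L₀ e^(−k_1 t_c) = 26.7 × 0.6784 = 18.11 mg/L, and at the critical point k_r D_c = k_1 L, so D_c = (0.379/1.64) × 18.11 = 4.186 mg/L.
Minimum DO = C_s − D_c = 11.7 − 4.186 = 7.514 mg/L.
x_c = v t_c = 0.440 m/s × 1.024 d × 86400 s/d = 38920 m ≈ 38.9 km.

t_c ≈ 1.02 d; D_c ≈ 4.19 mg/L; min DO ≈ 7.51 mg/L; x_c ≈ 38.9 km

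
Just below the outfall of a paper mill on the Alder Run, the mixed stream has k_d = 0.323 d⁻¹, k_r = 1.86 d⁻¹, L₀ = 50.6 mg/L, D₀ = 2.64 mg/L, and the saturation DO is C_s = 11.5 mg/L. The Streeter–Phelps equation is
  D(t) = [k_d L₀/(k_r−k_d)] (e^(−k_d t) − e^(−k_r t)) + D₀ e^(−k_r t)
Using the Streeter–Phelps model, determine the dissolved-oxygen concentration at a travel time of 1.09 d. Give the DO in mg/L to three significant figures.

k_d L₀/(k_r−k_d) = 0.323×50.6/(1.86−0.323) = 16.34/1.537 = 10.63 mg/L.
e^(−k_d t) = e^(−0.323×1.090) = 0.7032; e^(−k_r t) = e^(−1.86×1.090) = 0.1317.
D = 10.63 × (0.7032 − 0.1317) + 2.64 × 0.1317 = 6.078 + 0.3476 = 6.425 mg/L.
DO = C_s − D = 11.5 − 6.425 = 5.075 mg/L.

DO ≈ 5.07 mg/L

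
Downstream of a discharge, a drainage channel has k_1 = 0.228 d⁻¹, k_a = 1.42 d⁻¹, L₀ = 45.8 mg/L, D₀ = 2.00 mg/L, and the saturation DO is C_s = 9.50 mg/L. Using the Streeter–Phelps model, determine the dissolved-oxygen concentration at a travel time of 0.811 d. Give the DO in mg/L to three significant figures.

k_1 L₀/(k_a−k_1) = 0.228×45.8/(1.42−0.228) = 10.44/1.192 = 8.760 mg/L.
e^(−k_1 t) = e^(−0.228×0.8110) = 0.8312; e^(−k_a t) = e^(−1.42×0.8110) = 0.3161.
D = 8.760 × (0.8312 − 0.3161) + 2.00 × 0.3161 = 4.512 + 0.6322 = 5.144 mg/L.
DO = C_s − D = 9.50 − 5.144 = 4.356 mg/L.

DO ≈ 4.36 mg/L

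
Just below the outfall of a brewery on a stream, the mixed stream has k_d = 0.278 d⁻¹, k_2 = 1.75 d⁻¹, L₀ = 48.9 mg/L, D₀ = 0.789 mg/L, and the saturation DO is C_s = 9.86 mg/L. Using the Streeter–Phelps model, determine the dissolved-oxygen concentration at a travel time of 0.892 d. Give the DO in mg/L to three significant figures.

k_d L₀/(k_2−k_d) = 0.278×48.9/(1.75−0.278) = 13.59/1.472 = 9.235 mg/L.
e^(−k_d t) = e^(−0.278×0.8920) = 0.7804; e^(−k_2 t) = e^(−1.75×0.8920) = 0.2099.
D = 9.235 × (0.7804 − 0.2099) + 0.789 × 0.2099 = 5.268 + 0.1656 = 5.434 mg/L.
DO = C_s − D = 9.86 − 5.434 = 4.426 mg/L.

DO ≈ 4.43 mg/L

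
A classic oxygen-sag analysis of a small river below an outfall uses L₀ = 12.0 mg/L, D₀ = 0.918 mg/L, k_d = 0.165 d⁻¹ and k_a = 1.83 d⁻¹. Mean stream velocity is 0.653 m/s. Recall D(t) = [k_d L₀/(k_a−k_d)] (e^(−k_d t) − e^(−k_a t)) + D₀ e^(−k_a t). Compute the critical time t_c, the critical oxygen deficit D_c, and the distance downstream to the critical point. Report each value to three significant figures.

With k_a/k_d = 11.09 and 1 − D₀(k_a−k_d)/(k_d L₀) = 0.2280,
t_c = ln(11.09 × 0.2280) / (1.83 − 0.165) = ln(2.529) / 1.665 = 0.9279/1.665 = 0.5573 d.
L(t_c) = L₀ e^(−k_d t_c) = 12.0 × 0.9121 = 10.95 mg/L, and at the critical point k_a D_c = k_d L, so D_c = (0.165/1.83) × 10.95 = 0.9869 mg/L.
x_c = v t_c = 0.653 m/s × 0.5573 d × 86400 s/d = 31440 m ≈ 31.4 km.

t_c ≈ 0.557 d; D_c ≈ 0.987 mg/L; x_c ≈ 31.4 km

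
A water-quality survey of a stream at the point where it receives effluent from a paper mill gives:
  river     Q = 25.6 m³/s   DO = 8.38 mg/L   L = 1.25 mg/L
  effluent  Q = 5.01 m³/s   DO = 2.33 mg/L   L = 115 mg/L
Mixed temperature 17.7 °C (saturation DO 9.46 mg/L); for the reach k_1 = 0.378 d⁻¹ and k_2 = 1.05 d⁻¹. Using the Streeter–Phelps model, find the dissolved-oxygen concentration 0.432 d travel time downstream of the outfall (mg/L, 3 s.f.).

Mixed DO = (25.6×8.38 + 5.01×2.33)/(25.6+5.01) = 226.2/30.61 = 7.390 mg/L.
Mixed L₀ = (25.6×1.25 + 5.01×115)/(30.61) = 608.1/30.61 = 19.87 mg/L.
Initial deficit D₀ = C_s − DO₀ = 9.46 − 7.390 = 2.070 mg/L.
D(0.432) = [0.378×19.87/(1.05−0.378)](e^(−0.378×0.432) − e^(−1.05×0.432)) + 2.070 e^(−1.05×0.432)
= 11.18 × (0.8493 − 0.6353) + 2.070 × 0.6353 = 3.707 mg/L.
DO = 9.46 − 3.707 = 5.753 mg/L.

DO ≈ 5.75 mg/L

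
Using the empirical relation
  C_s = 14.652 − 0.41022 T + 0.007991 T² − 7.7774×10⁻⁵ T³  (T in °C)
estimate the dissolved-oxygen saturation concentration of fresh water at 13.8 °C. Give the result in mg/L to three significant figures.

C_s ≈ 10.3 mg/L

C_s = 14.652 − 0.41022×13.8 + 0.007991×13.8² − 7.7774×10⁻⁵×13.8³ = 10.31 mg/L.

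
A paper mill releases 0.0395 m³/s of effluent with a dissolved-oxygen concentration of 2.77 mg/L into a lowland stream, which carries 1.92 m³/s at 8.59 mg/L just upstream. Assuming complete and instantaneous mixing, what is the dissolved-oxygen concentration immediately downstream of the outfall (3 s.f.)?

8.47 mg/L

Flow-weighted mixing: C = (Q_r C_r + Q_w C_w)/(Q_r + Q_w)
= (1.92×8.59 + 0.0395×2.77)/(1.92 + 0.0395) = 16.60/1.960 = 8.473 mg/L.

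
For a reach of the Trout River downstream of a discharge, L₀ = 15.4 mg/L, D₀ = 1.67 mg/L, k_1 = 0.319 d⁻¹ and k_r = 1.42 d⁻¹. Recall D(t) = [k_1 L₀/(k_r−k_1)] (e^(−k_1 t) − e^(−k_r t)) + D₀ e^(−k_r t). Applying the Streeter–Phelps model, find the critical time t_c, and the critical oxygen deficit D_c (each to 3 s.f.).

t_c ≈ 0.930 d; D_c ≈ 2.57 mg/L

With k_r/k_1 = 4.451 and 1 − D₀(k_r−k_1)/(k_1 L₀) = 0.6257,
t_c = ln(4.451 × 0.6257) / (1.42 − 0.319) = ln(2.785) / 1.101 = 1.024/1.101 = 0.9304 d.
L(t_c) = L₀ e^(−k_1 t_c) = 15.4 × 0.7432 = 11.45 mg/L, and at the critical point k_r D_c = k_1 L, so D_c = (0.319/1.42) × 11.45 = 2.571 mg/L.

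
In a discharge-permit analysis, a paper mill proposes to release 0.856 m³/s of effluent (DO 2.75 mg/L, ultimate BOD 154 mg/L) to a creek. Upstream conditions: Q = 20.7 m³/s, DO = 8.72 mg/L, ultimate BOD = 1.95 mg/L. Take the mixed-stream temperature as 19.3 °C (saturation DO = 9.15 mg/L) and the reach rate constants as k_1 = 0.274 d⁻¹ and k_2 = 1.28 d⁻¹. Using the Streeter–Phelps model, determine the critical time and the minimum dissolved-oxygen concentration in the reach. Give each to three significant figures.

t_c ≈ 1.17 d; minimum DO ≈ 7.91 mg/L

Mixed DO = (20.7×8.72 + 0.856×2.75)/(20.7+0.856) = 182.9/21.56 = 8.483 mg/L.
Mixed L₀ = (20.7×1.95 + 0.856×154)/(21.56) = 172.2/21.56 = 7.988 mg/L.
Initial deficit D₀ = C_s − DO₀ = 9.15 − 8.483 = 0.6671 mg/L.
t_c = (1/1.006) ln[(1.28/0.274)(1 − 0.6671×1.006/(0.274×7.988))] = 0.9940 × ln(3.239) = 1.168 d.
D_c = (0.274/1.28) × 7.988 × e^(−0.274×1.168) = 0.2141 × 7.988 × 0.7261 = 1.242 mg/L.
Minimum DO = 9.15 − 1.242 = 7.908 mg/L.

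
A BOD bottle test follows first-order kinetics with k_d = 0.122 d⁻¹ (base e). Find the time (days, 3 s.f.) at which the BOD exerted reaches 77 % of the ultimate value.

t ≈ 12.0 d

y/L₀ = 1 − e^(−k_d t) = 0.77 ⇒ e^(−k_d t) = 0.230
t = −ln(0.230) / 0.122 = 1.470 / 0.122 = 12.05 d.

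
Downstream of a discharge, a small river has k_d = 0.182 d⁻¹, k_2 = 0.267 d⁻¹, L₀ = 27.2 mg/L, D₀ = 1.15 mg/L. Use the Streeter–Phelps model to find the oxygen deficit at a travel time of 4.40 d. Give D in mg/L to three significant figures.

D ≈ 8.51 mg/L

k_d L₀/(k_2−k_d) = 0.182×27.2/(0.267−0.182) = 4.950/0.08500 = 58.24 mg/L.
e^(−k_d t) = e^(−0.182×4.400) = 0.4490; e^(−k_2 t) = e^(−0.267×4.400) = 0.3089.
D = 58.24 × (0.4490 − 0.3089) + 1.15 × 0.3089 = 8.159 + 0.3552 = 8.514 mg/L.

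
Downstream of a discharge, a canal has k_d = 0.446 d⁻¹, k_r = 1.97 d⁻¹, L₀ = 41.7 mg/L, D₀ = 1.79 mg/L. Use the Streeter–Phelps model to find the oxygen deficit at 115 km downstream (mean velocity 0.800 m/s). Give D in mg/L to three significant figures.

Travel time t = x/v = 115 km / (0.800 m/s) = 115000 m / 0.800 m/s = 143800 s = 1.664 d.
k_d L₀/(k_r−k_d) = 0.446×41.7/(1.97−0.446) = 18.60/1.524 = 12.20 mg/L.
e^(−k_d t) = e^(−0.446×1.664) = 0.4761; e^(−k_r t) = e^(−1.97×1.664) = 0.03772.
D = 12.20 × (0.4761 − 0.03772) + 1.79 × 0.03772 = 5.350 + 0.06751 = 5.418 mg/L.

D ≈ 5.42 mg/L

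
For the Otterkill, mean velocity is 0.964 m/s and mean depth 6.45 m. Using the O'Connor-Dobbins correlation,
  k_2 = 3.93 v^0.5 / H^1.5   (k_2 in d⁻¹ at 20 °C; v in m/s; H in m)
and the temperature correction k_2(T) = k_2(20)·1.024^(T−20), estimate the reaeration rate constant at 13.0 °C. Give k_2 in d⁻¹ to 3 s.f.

k_2 ≈ 0.200 d⁻¹

k_2(20) = 3.93 × 0.964^0.5 / 6.45^1.5 = 3.93 × 0.9818 / 16.38 = 0.2356 d⁻¹.
k_2(13.0) = 0.2356 × 1.024^(13.0−20) = 0.2356 × 0.8470 = 0.1995 d⁻¹.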